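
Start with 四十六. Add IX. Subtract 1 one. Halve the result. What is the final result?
Convert 四十六 (Chinese numeral) → 4×10 + 6 = 46 (decimal)
Start: 46
Convert IX (Roman numeral) → 9 (decimal)
46 + 9 = 55
Convert 1 one (place-value notation) → 1 (decimal)
55 - 1 = 54
54 ÷ 2 = 27
27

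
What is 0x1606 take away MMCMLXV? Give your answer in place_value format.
Convert 0x1606 (hexadecimal) → 1×4096 + 6×256 + 6 = 5638 (decimal)
Convert MMCMLXV (Roman numeral) → 1000 + 1000 + 900 + 50 + 10 + 5 = 2965 (decimal)
Compute 5638 - 2965 = 2673
Convert 2673 (decimal) → 2673 = 2×1000 + 6×100 + 7×10 + 3 → 2 thousands, 6 hundreds, 7 tens, 3 ones (place-value notation)
2 thousands, 6 hundreds, 7 tens, 3 ones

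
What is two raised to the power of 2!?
Convert two (English words) → 2 (decimal)
Convert 2! (factorial) → 2 (decimal)
Compute 2 ^ 2 = 4
4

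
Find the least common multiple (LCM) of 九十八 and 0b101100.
Convert 九十八 (Chinese numeral) → 9×10 + 8 = 98 (decimal)
Convert 0b101100 (binary) → 32 + 8 + 4 = 44 (decimal)
Compute lcm(98, 44) = 2156
2156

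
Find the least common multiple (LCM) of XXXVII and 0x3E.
Convert XXXVII (Roman numeral) → 10 + 10 + 10 + 5 + 1 + 1 = 37 (decimal)
Convert 0x3E (hexadecimal) → 3×16 + 14 = 62 (decimal)
Compute lcm(37, 62) = 2294
2294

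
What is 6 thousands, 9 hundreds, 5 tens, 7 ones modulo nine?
Convert 6 thousands, 9 hundreds, 5 tens, 7 ones (place-value notation) → 6×1000 + 9×100 + 5×10 + 7 = 6957 (decimal)
Convert nine (English words) → 9 (decimal)
Compute 6957 mod 9 = 0
0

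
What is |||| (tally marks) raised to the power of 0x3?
Convert |||| (tally marks) → 4 (decimal)
Convert 0x3 (hexadecimal) → 3 (decimal)
Compute 4 ^ 3 = 64
64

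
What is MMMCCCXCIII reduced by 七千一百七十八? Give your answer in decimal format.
Convert MMMCCCXCIII (Roman numeral) → 1000 + 1000 + 1000 + 100 + 100 + 100 + 90 + 1 + 1 + 1 = 3393 (decimal)
Convert 七千一百七十八 (Chinese numeral) → 7×1000 + 1×100 + 7×10 + 8 = 7178 (decimal)
Compute 3393 - 7178 = -3785
-3785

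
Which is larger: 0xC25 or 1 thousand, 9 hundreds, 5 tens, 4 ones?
Convert 0xC25 (hexadecimal) → 12×256 + 2×16 + 5 = 3109 (decimal)
Convert 1 thousand, 9 hundreds, 5 tens, 4 ones (place-value notation) → 1×1000 + 9×100 + 5×10 + 4 = 1954 (decimal)
Compare 3109 vs 1954: larger = 3109
3109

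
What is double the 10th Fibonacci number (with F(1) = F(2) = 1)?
The 10th Fibonacci number (with F(1) = F(2) = 1): 1, 1, 2, 3, 5, 8, 13, 21, 34, 55 → 55
Compute 55 × 2 = 110
110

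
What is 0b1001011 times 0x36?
Convert 0b1001011 (binary) → 64 + 8 + 2 + 1 = 75 (decimal)
Convert 0x36 (hexadecimal) → 3×16 + 6 = 54 (decimal)
Compute 75 × 54 = 4050
4050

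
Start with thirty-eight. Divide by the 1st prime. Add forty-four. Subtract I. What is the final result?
Convert thirty-eight (English words) → 38 (decimal)
Start: 38
Convert the 1st prime (prime index) → 2 (decimal)
38 ÷ 2 = 19
Convert forty-four (English words) → 44 (decimal)
19 + 44 = 63
Convert I (Roman numeral) → 1 (decimal)
63 - 1 = 62
62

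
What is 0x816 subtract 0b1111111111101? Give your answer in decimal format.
Convert 0x816 (hexadecimal) → 8×256 + 1×16 + 6 = 2070 (decimal)
Convert 0b1111111111101 (binary) → 4096 + 2048 + 1024 + 512 + 256 + 128 + 64 + 32 + 16 + 8 + 4 + 1 = 8189 (decimal)
Compute 2070 - 8189 = -6119
-6119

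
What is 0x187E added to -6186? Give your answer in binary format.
Convert 0x187E (hexadecimal) → 1×4096 + 8×256 + 7×16 + 14 = 6270 (decimal)
Compute 6270 + -6186 = 84
Convert 84 (decimal) → 84 = 64 + 16 + 4 → 0b1010100 (binary)
0b1010100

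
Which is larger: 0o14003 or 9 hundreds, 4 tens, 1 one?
Convert 0o14003 (octal) → 1×4096 + 4×512 + 3 = 6147 (decimal)
Convert 9 hundreds, 4 tens, 1 one (place-value notation) → 9×100 + 4×10 + 1 = 941 (decimal)
Compare 6147 vs 941: larger = 6147
6147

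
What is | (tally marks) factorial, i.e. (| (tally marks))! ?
Convert | (tally marks) → 1 (decimal)
Compute 1! = 1
1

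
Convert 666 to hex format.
Convert 666 (decimal) → 666 = 2×256 + 9×16 + 10 → 0x29A (hexadecimal)
0x29A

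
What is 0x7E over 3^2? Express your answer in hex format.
Convert 0x7E (hexadecimal) → 7×16 + 14 = 126 (decimal)
Convert 3^2 (power) → 9 (decimal)
Compute 126 ÷ 9 = 14
Convert 14 (decimal) → 0xE (hexadecimal)
0xE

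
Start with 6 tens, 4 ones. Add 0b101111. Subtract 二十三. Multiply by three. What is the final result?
Convert 6 tens, 4 ones (place-value notation) → 6×10 + 4 = 64 (decimal)
Start: 64
Convert 0b101111 (binary) → 32 + 8 + 4 + 2 + 1 = 47 (decimal)
64 + 47 = 111
Convert 二十三 (Chinese numeral) → 2×10 + 3 = 23 (decimal)
111 - 23 = 88
Convert three (English words) → 3 (decimal)
88 × 3 = 264
264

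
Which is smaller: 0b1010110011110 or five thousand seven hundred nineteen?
Convert 0b1010110011110 (binary) → 4096 + 1024 + 256 + 128 + 16 + 8 + 4 + 2 = 5534 (decimal)
Convert five thousand seven hundred nineteen (English words) → 5×1000 + 7×100 + 19 = 5719 (decimal)
Compare 5534 vs 5719: smaller = 5534
5534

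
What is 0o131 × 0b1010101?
Convert 0o131 (octal) → 1×64 + 3×8 + 1 = 89 (decimal)
Convert 0b1010101 (binary) → 64 + 16 + 4 + 1 = 85 (decimal)
Compute 89 × 85 = 7565
7565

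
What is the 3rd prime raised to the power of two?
Convert the 3rd prime (prime index) → 5 (decimal)
Convert two (English words) → 2 (decimal)
Compute 5 ^ 2 = 25
25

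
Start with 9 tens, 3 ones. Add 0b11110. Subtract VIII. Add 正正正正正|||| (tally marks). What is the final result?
Convert 9 tens, 3 ones (place-value notation) → 9×10 + 3 = 93 (decimal)
Start: 93
Convert 0b11110 (binary) → 16 + 8 + 4 + 2 = 30 (decimal)
93 + 30 = 123
Convert VIII (Roman numeral) → 5 + 1 + 1 + 1 = 8 (decimal)
123 - 8 = 115
Convert 正正正正正|||| (tally marks) → 5 + 5 + 5 + 5 + 5 + 4 = 29 (decimal)
115 + 29 = 144
144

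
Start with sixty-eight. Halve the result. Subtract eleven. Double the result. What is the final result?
Convert sixty-eight (English words) → 68 (decimal)
Start: 68
68 ÷ 2 = 34
Convert eleven (English words) → 11 (decimal)
34 - 11 = 23
23 × 2 = 46
46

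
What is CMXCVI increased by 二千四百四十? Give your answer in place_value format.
Convert CMXCVI (Roman numeral) → 900 + 90 + 5 + 1 = 996 (decimal)
Convert 二千四百四十 (Chinese numeral) → 2×1000 + 4×100 + 4×10 = 2440 (decimal)
Compute 996 + 2440 = 3436
Convert 3436 (decimal) → 3436 = 3×1000 + 4×100 + 3×10 + 6 → 3 thousands, 4 hundreds, 3 tens, 6 ones (place-value notation)
3 thousands, 4 hundreds, 3 tens, 6 ones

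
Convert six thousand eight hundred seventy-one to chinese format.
Convert six thousand eight hundred seventy-one (English words) → 6×1000 + 8×100 + 71 = 6871 (decimal)
Convert 6871 (decimal) → 6871 = 6×1000 + 8×100 + 7×10 + 1 → 六千八百七十一 (Chinese numeral)
六千八百七十一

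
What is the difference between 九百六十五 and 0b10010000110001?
Convert 九百六十五 (Chinese numeral) → 9×100 + 6×10 + 5 = 965 (decimal)
Convert 0b10010000110001 (binary) → 8192 + 1024 + 32 + 16 + 1 = 9265 (decimal)
Difference: |965 - 9265| = 8300
8300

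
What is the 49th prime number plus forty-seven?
The 49th prime number = 227
Convert forty-seven (English words) → 47 (decimal)
Compute 227 + 47 = 274
274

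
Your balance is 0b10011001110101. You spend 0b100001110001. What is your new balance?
Convert 0b10011001110101 (binary) → 8192 + 1024 + 512 + 64 + 32 + 16 + 4 + 1 = 9845 (decimal)
Convert 0b100001110001 (binary) → 2048 + 64 + 32 + 16 + 1 = 2161 (decimal)
Compute 9845 - 2161 = 7684
7684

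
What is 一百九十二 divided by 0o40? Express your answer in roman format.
Convert 一百九十二 (Chinese numeral) → 1×100 + 9×10 + 2 = 192 (decimal)
Convert 0o40 (octal) → 4×8 = 32 (decimal)
Compute 192 ÷ 32 = 6
Convert 6 (decimal) → 6 = 5 + 1 → VI (Roman numeral)
VI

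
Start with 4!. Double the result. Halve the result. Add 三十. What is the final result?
Convert 4! (factorial) → 24 (decimal)
Start: 24
24 × 2 = 48
48 ÷ 2 = 24
Convert 三十 (Chinese numeral) → 3×10 = 30 (decimal)
24 + 30 = 54
54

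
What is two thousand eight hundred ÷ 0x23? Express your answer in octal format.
Convert two thousand eight hundred (English words) → 2×1000 + 8×100 = 2800 (decimal)
Convert 0x23 (hexadecimal) → 2×16 + 3 = 35 (decimal)
Compute 2800 ÷ 35 = 80
Convert 80 (decimal) → 80 = 1×64 + 2×8 → 0o120 (octal)
0o120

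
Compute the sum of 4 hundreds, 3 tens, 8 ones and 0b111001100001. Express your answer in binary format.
Convert 4 hundreds, 3 tens, 8 ones (place-value notation) → 4×100 + 3×10 + 8 = 438 (decimal)
Convert 0b111001100001 (binary) → 2048 + 1024 + 512 + 64 + 32 + 1 = 3681 (decimal)
Compute 438 + 3681 = 4119
Convert 4119 (decimal) → 4119 = 4096 + 16 + 4 + 2 + 1 → 0b1000000010111 (binary)
0b1000000010111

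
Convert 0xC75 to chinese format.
Convert 0xC75 (hexadecimal) → 12×256 + 7×16 + 5 = 3189 (decimal)
Convert 3189 (decimal) → 3189 = 3×1000 + 1×100 + 8×10 + 9 → 三千一百八十九 (Chinese numeral)
三千一百八十九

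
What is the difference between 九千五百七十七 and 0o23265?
Convert 九千五百七十七 (Chinese numeral) → 9×1000 + 5×100 + 7×10 + 7 = 9577 (decimal)
Convert 0o23265 (octal) → 2×4096 + 3×512 + 2×64 + 6×8 + 5 = 9909 (decimal)
Difference: |9577 - 9909| = 332
332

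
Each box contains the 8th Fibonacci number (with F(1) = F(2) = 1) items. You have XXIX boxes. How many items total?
Convert the 8th Fibonacci number (with F(1) = F(2) = 1) (Fibonacci index) → 1, 1, 2, 3, 5, 8, 13, 21 → 21 (decimal)
Convert XXIX (Roman numeral) → 10 + 10 + 9 = 29 (decimal)
Compute 21 × 29 = 609
609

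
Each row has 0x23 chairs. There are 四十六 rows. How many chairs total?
Convert 0x23 (hexadecimal) → 2×16 + 3 = 35 (decimal)
Convert 四十六 (Chinese numeral) → 4×10 + 6 = 46 (decimal)
Compute 35 × 46 = 1610
1610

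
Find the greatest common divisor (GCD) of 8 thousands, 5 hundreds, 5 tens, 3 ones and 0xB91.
Convert 8 thousands, 5 hundreds, 5 tens, 3 ones (place-value notation) → 8×1000 + 5×100 + 5×10 + 3 = 8553 (decimal)
Convert 0xB91 (hexadecimal) → 11×256 + 9×16 + 1 = 2961 (decimal)
Compute gcd(8553, 2961) = 3
3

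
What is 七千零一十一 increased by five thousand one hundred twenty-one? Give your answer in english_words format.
Convert 七千零一十一 (Chinese numeral) → 7×1000 + 1×10 + 1 = 7011 (decimal)
Convert five thousand one hundred twenty-one (English words) → 5×1000 + 1×100 + 21 = 5121 (decimal)
Compute 7011 + 5121 = 12132
Convert 12132 (decimal) → 12132 = 12×1000 + 1×100 + 32 → twelve thousand one hundred thirty-two (English words)
twelve thousand one hundred thirty-two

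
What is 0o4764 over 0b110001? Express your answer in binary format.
Convert 0o4764 (octal) → 4×512 + 7×64 + 6×8 + 4 = 2548 (decimal)
Convert 0b110001 (binary) → 32 + 16 + 1 = 49 (decimal)
Compute 2548 ÷ 49 = 52
Convert 52 (decimal) → 52 = 32 + 16 + 4 → 0b110100 (binary)
0b110100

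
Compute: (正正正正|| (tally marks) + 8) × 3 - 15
Convert 正正正正|| (tally marks) → 5 + 5 + 5 + 5 + 2 = 22 (decimal)
Expression in decimal: (22 + 8) × 3 - 15
Parentheses first: 22 + 8 = 30
Multiply: 30 × 3 = 90
Subtract: 90 - 15 = 75
75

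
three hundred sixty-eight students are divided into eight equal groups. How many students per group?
Convert three hundred sixty-eight (English words) → 3×100 + 68 = 368 (decimal)
Convert eight (English words) → 8 (decimal)
Compute 368 ÷ 8 = 46
46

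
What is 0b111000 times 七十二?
Convert 0b111000 (binary) → 32 + 16 + 8 = 56 (decimal)
Convert 七十二 (Chinese numeral) → 7×10 + 2 = 72 (decimal)
Compute 56 × 72 = 4032
4032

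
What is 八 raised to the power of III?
Convert 八 (Chinese numeral) → 8 (decimal)
Convert III (Roman numeral) → 1 + 1 + 1 = 3 (decimal)
Compute 8 ^ 3 = 512
512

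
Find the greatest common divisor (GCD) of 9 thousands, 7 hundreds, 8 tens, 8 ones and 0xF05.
Convert 9 thousands, 7 hundreds, 8 tens, 8 ones (place-value notation) → 9×1000 + 7×100 + 8×10 + 8 = 9788 (decimal)
Convert 0xF05 (hexadecimal) → 15×256 + 5 = 3845 (decimal)
Compute gcd(9788, 3845) = 1
1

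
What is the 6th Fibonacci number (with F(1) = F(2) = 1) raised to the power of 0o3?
Convert the 6th Fibonacci number (with F(1) = F(2) = 1) (Fibonacci index) → 1, 1, 2, 3, 5, 8 → 8 (decimal)
Convert 0o3 (octal) → 3 (decimal)
Compute 8 ^ 3 = 512
512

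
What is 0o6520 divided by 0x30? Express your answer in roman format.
Convert 0o6520 (octal) → 6×512 + 5×64 + 2×8 = 3408 (decimal)
Convert 0x30 (hexadecimal) → 3×16 = 48 (decimal)
Compute 3408 ÷ 48 = 71
Convert 71 (decimal) → 71 = 50 + 10 + 10 + 1 → LXXI (Roman numeral)
LXXI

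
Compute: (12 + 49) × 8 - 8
Parentheses first: 12 + 49 = 61
Multiply: 61 × 8 = 488
Subtract: 488 - 8 = 480
480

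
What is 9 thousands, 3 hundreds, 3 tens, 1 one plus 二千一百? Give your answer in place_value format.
Convert 9 thousands, 3 hundreds, 3 tens, 1 one (place-value notation) → 9×1000 + 3×100 + 3×10 + 1 = 9331 (decimal)
Convert 二千一百 (Chinese numeral) → 2×1000 + 1×100 = 2100 (decimal)
Compute 9331 + 2100 = 11431
Convert 11431 (decimal) → 11431 = 11×1000 + 4×100 + 3×10 + 1 → 11 thousands, 4 hundreds, 3 tens, 1 one (place-value notation)
11 thousands, 4 hundreds, 3 tens, 1 one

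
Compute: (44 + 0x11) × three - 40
Convert 0x11 (hexadecimal) → 1×16 + 1 = 17 (decimal)
Convert three (English words) → 3 (decimal)
Expression in decimal: (44 + 17) × 3 - 40
Parentheses first: 44 + 17 = 61
Multiply: 61 × 3 = 183
Subtract: 183 - 40 = 143
143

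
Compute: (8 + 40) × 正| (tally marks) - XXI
Convert 正| (tally marks) → 5 + 1 = 6 (decimal)
Convert XXI (Roman numeral) → 10 + 10 + 1 = 21 (decimal)
Expression in decimal: (8 + 40) × 6 - 21
Parentheses first: 8 + 40 = 48
Multiply: 48 × 6 = 288
Subtract: 288 - 21 = 267
267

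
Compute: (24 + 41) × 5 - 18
Parentheses first: 24 + 41 = 65
Multiply: 65 × 5 = 325
Subtract: 325 - 18 = 307
307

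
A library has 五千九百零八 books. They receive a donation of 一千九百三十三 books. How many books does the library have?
Convert 五千九百零八 (Chinese numeral) → 5×1000 + 9×100 + 8 = 5908 (decimal)
Convert 一千九百三十三 (Chinese numeral) → 1×1000 + 9×100 + 3×10 + 3 = 1933 (decimal)
Compute 5908 + 1933 = 7841
7841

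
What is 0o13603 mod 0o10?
Convert 0o13603 (octal) → 1×4096 + 3×512 + 6×64 + 3 = 6019 (decimal)
Convert 0o10 (octal) → 1×8 = 8 (decimal)
Compute 6019 mod 8 = 3
3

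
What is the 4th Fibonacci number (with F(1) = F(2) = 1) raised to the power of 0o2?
Convert the 4th Fibonacci number (with F(1) = F(2) = 1) (Fibonacci index) → 1, 1, 2, 3 → 3 (decimal)
Convert 0o2 (octal) → 2 (decimal)
Compute 3 ^ 2 = 9
9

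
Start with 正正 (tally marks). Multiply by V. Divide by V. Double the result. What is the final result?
Convert 正正 (tally marks) → 5 + 5 = 10 (decimal)
Start: 10
Convert V (Roman numeral) → 5 (decimal)
10 × 5 = 50
Convert V (Roman numeral) → 5 (decimal)
50 ÷ 5 = 10
10 × 2 = 20
20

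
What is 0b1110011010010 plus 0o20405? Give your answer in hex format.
Convert 0b1110011010010 (binary) → 4096 + 2048 + 1024 + 128 + 64 + 16 + 2 = 7378 (decimal)
Convert 0o20405 (octal) → 2×4096 + 4×64 + 5 = 8453 (decimal)
Compute 7378 + 8453 = 15831
Convert 15831 (decimal) → 15831 = 3×4096 + 13×256 + 13×16 + 7 → 0x3DD7 (hexadecimal)
0x3DD7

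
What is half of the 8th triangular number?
The 8th triangular number = 8×9/2 = 36
Compute 36 ÷ 2 = 18
18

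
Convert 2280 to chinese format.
Convert 2280 (decimal) → 2280 = 2×1000 + 2×100 + 8×10 → 二千二百八十 (Chinese numeral)
二千二百八十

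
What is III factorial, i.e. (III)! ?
Convert III (Roman numeral) → 1 + 1 + 1 = 3 (decimal)
Compute 3! = 6
6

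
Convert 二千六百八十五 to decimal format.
Convert 二千六百八十五 (Chinese numeral) → 2×1000 + 6×100 + 8×10 + 5 = 2685 (decimal)
2685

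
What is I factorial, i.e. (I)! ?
Convert I (Roman numeral) → 1 (decimal)
Compute 1! = 1
1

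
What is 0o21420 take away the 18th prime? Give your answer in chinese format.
Convert 0o21420 (octal) → 2×4096 + 1×512 + 4×64 + 2×8 = 8976 (decimal)
Convert the 18th prime (prime index) → 61 (decimal)
Compute 8976 - 61 = 8915
Convert 8915 (decimal) → 8915 = 8×1000 + 9×100 + 1×10 + 5 → 八千九百一十五 (Chinese numeral)
八千九百一十五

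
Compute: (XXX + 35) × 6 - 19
Convert XXX (Roman numeral) → 10 + 10 + 10 = 30 (decimal)
Expression in decimal: (30 + 35) × 6 - 19
Parentheses first: 30 + 35 = 65
Multiply: 65 × 6 = 390
Subtract: 390 - 19 = 371
371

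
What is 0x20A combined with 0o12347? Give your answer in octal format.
Convert 0x20A (hexadecimal) → 2×256 + 10 = 522 (decimal)
Convert 0o12347 (octal) → 1×4096 + 2×512 + 3×64 + 4×8 + 7 = 5351 (decimal)
Compute 522 + 5351 = 5873
Convert 5873 (decimal) → 5873 = 1×4096 + 3×512 + 3×64 + 6×8 + 1 → 0o13361 (octal)
0o13361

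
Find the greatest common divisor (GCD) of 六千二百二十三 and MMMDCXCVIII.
Convert 六千二百二十三 (Chinese numeral) → 6×1000 + 2×100 + 2×10 + 3 = 6223 (decimal)
Convert MMMDCXCVIII (Roman numeral) → 1000 + 1000 + 1000 + 500 + 100 + 90 + 5 + 1 + 1 + 1 = 3698 (decimal)
Compute gcd(6223, 3698) = 1
1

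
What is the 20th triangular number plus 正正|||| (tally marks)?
The 20th triangular number = 20×21/2 = 210
Convert 正正|||| (tally marks) → 5 + 5 + 4 = 14 (decimal)
Compute 210 + 14 = 224
224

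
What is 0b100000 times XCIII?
Convert 0b100000 (binary) → 32 (decimal)
Convert XCIII (Roman numeral) → 90 + 1 + 1 + 1 = 93 (decimal)
Compute 32 × 93 = 2976
2976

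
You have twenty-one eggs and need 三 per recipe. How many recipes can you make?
Convert twenty-one (English words) → 21 (decimal)
Convert 三 (Chinese numeral) → 3 (decimal)
Compute 21 ÷ 3 = 7
7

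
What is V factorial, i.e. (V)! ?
Convert V (Roman numeral) → 5 (decimal)
Compute 5! = 120
120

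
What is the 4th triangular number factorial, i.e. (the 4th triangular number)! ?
Convert the 4th triangular number (triangular index) → 4×5/2 = 10 (decimal)
Compute 10! = 3628800
3628800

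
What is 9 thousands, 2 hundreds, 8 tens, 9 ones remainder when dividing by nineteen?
Convert 9 thousands, 2 hundreds, 8 tens, 9 ones (place-value notation) → 9×1000 + 2×100 + 8×10 + 9 = 9289 (decimal)
Convert nineteen (English words) → 19 (decimal)
Compute 9289 mod 19 = 17
17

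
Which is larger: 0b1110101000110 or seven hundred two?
Convert 0b1110101000110 (binary) → 4096 + 2048 + 1024 + 256 + 64 + 4 + 2 = 7494 (decimal)
Convert seven hundred two (English words) → 7×100 + 2 = 702 (decimal)
Compare 7494 vs 702: larger = 7494
7494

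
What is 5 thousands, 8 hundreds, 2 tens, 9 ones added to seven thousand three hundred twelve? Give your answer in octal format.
Convert 5 thousands, 8 hundreds, 2 tens, 9 ones (place-value notation) → 5×1000 + 8×100 + 2×10 + 9 = 5829 (decimal)
Convert seven thousand three hundred twelve (English words) → 7×1000 + 3×100 + 12 = 7312 (decimal)
Compute 5829 + 7312 = 13141
Convert 13141 (decimal) → 13141 = 3×4096 + 1×512 + 5×64 + 2×8 + 5 → 0o31525 (octal)
0o31525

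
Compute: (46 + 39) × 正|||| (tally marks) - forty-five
Convert 正|||| (tally marks) → 5 + 4 = 9 (decimal)
Convert forty-five (English words) → 45 (decimal)
Expression in decimal: (46 + 39) × 9 - 45
Parentheses first: 46 + 39 = 85
Multiply: 85 × 9 = 765
Subtract: 765 - 45 = 720
720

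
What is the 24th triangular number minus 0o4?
The 24th triangular number = 24×25/2 = 300
Convert 0o4 (octal) → 4 (decimal)
Compute 300 - 4 = 296
296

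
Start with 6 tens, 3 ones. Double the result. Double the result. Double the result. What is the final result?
Convert 6 tens, 3 ones (place-value notation) → 6×10 + 3 = 63 (decimal)
Start: 63
63 × 2 = 126
126 × 2 = 252
252 × 2 = 504
504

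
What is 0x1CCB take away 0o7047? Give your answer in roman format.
Convert 0x1CCB (hexadecimal) → 1×4096 + 12×256 + 12×16 + 11 = 7371 (decimal)
Convert 0o7047 (octal) → 7×512 + 4×8 + 7 = 3623 (decimal)
Compute 7371 - 3623 = 3748
Convert 3748 (decimal) → 3748 = 1000 + 1000 + 1000 + 500 + 100 + 100 + 40 + 5 + 1 + 1 + 1 → MMMDCCXLVIII (Roman numeral)
MMMDCCXLVIII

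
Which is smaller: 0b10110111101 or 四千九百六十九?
Convert 0b10110111101 (binary) → 1024 + 256 + 128 + 32 + 16 + 8 + 4 + 1 = 1469 (decimal)
Convert 四千九百六十九 (Chinese numeral) → 4×1000 + 9×100 + 6×10 + 9 = 4969 (decimal)
Compare 1469 vs 4969: smaller = 1469
1469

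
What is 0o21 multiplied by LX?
Convert 0o21 (octal) → 2×8 + 1 = 17 (decimal)
Convert LX (Roman numeral) → 50 + 10 = 60 (decimal)
Compute 17 × 60 = 1020
1020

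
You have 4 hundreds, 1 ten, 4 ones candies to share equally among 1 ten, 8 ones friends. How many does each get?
Convert 4 hundreds, 1 ten, 4 ones (place-value notation) → 4×100 + 1×10 + 4 = 414 (decimal)
Convert 1 ten, 8 ones (place-value notation) → 1×10 + 8 = 18 (decimal)
Compute 414 ÷ 18 = 23
23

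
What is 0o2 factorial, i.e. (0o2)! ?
Convert 0o2 (octal) → 2 (decimal)
Compute 2! = 2
2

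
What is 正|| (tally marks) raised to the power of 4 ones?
Convert 正|| (tally marks) → 5 + 2 = 7 (decimal)
Convert 4 ones (place-value notation) → 4 (decimal)
Compute 7 ^ 4 = 2401
2401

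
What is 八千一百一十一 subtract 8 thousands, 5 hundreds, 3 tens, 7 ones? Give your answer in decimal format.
Convert 八千一百一十一 (Chinese numeral) → 8×1000 + 1×100 + 1×10 + 1 = 8111 (decimal)
Convert 8 thousands, 5 hundreds, 3 tens, 7 ones (place-value notation) → 8×1000 + 5×100 + 3×10 + 7 = 8537 (decimal)
Compute 8111 - 8537 = -426
-426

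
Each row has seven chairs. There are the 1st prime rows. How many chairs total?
Convert seven (English words) → 7 (decimal)
Convert the 1st prime (prime index) → 2 (decimal)
Compute 7 × 2 = 14
14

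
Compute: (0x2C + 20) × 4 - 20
Convert 0x2C (hexadecimal) → 2×16 + 12 = 44 (decimal)
Expression in decimal: (44 + 20) × 4 - 20
Parentheses first: 44 + 20 = 64
Multiply: 64 × 4 = 256
Subtract: 256 - 20 = 236
236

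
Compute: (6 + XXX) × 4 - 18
Convert XXX (Roman numeral) → 10 + 10 + 10 = 30 (decimal)
Expression in decimal: (6 + 30) × 4 - 18
Parentheses first: 6 + 30 = 36
Multiply: 36 × 4 = 144
Subtract: 144 - 18 = 126
126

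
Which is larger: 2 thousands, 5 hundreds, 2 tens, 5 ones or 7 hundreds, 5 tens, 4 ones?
Convert 2 thousands, 5 hundreds, 2 tens, 5 ones (place-value notation) → 2×1000 + 5×100 + 2×10 + 5 = 2525 (decimal)
Convert 7 hundreds, 5 tens, 4 ones (place-value notation) → 7×100 + 5×10 + 4 = 754 (decimal)
Compare 2525 vs 754: larger = 2525
2525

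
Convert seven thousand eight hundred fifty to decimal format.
Convert seven thousand eight hundred fifty (English words) → 7×1000 + 8×100 + 50 = 7850 (decimal)
7850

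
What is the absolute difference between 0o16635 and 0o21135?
Convert 0o16635 (octal) → 1×4096 + 6×512 + 6×64 + 3×8 + 5 = 7581 (decimal)
Convert 0o21135 (octal) → 2×4096 + 1×512 + 1×64 + 3×8 + 5 = 8797 (decimal)
Compute |7581 - 8797| = 1216
1216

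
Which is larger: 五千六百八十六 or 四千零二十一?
Convert 五千六百八十六 (Chinese numeral) → 5×1000 + 6×100 + 8×10 + 6 = 5686 (decimal)
Convert 四千零二十一 (Chinese numeral) → 4×1000 + 2×10 + 1 = 4021 (decimal)
Compare 5686 vs 4021: larger = 5686
5686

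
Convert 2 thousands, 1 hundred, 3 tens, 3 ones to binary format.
Convert 2 thousands, 1 hundred, 3 tens, 3 ones (place-value notation) → 2×1000 + 1×100 + 3×10 + 3 = 2133 (decimal)
Convert 2133 (decimal) → 2133 = 2048 + 64 + 16 + 4 + 1 → 0b100001010101 (binary)
0b100001010101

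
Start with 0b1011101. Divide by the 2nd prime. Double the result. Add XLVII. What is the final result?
Convert 0b1011101 (binary) → 64 + 16 + 8 + 4 + 1 = 93 (decimal)
Start: 93
Convert the 2nd prime (prime index) → 3 (decimal)
93 ÷ 3 = 31
31 × 2 = 62
Convert XLVII (Roman numeral) → 40 + 5 + 1 + 1 = 47 (decimal)
62 + 47 = 109
109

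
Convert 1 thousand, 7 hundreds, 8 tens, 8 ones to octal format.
Convert 1 thousand, 7 hundreds, 8 tens, 8 ones (place-value notation) → 1×1000 + 7×100 + 8×10 + 8 = 1788 (decimal)
Convert 1788 (decimal) → 1788 = 3×512 + 3×64 + 7×8 + 4 → 0o3374 (octal)
0o3374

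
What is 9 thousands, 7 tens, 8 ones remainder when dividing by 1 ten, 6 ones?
Convert 9 thousands, 7 tens, 8 ones (place-value notation) → 9×1000 + 7×10 + 8 = 9078 (decimal)
Convert 1 ten, 6 ones (place-value notation) → 1×10 + 6 = 16 (decimal)
Compute 9078 mod 16 = 6
6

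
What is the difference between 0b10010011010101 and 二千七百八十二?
Convert 0b10010011010101 (binary) → 8192 + 1024 + 128 + 64 + 16 + 4 + 1 = 9429 (decimal)
Convert 二千七百八十二 (Chinese numeral) → 2×1000 + 7×100 + 8×10 + 2 = 2782 (decimal)
Difference: |9429 - 2782| = 6647
6647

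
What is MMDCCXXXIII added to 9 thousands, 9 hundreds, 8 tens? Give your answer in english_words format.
Convert MMDCCXXXIII (Roman numeral) → 1000 + 1000 + 500 + 100 + 100 + 10 + 10 + 10 + 1 + 1 + 1 = 2733 (decimal)
Convert 9 thousands, 9 hundreds, 8 tens (place-value notation) → 9×1000 + 9×100 + 8×10 = 9980 (decimal)
Compute 2733 + 9980 = 12713
Convert 12713 (decimal) → 12713 = 12×1000 + 7×100 + 13 → twelve thousand seven hundred thirteen (English words)
twelve thousand seven hundred thirteen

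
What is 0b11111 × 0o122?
Convert 0b11111 (binary) → 16 + 8 + 4 + 2 + 1 = 31 (decimal)
Convert 0o122 (octal) → 1×64 + 2×8 + 2 = 82 (decimal)
Compute 31 × 82 = 2542
2542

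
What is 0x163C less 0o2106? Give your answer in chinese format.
Convert 0x163C (hexadecimal) → 1×4096 + 6×256 + 3×16 + 12 = 5692 (decimal)
Convert 0o2106 (octal) → 2×512 + 1×64 + 6 = 1094 (decimal)
Compute 5692 - 1094 = 4598
Convert 4598 (decimal) → 4598 = 4×1000 + 5×100 + 9×10 + 8 → 四千五百九十八 (Chinese numeral)
四千五百九十八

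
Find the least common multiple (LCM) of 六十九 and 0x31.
Convert 六十九 (Chinese numeral) → 6×10 + 9 = 69 (decimal)
Convert 0x31 (hexadecimal) → 3×16 + 1 = 49 (decimal)
Compute lcm(69, 49) = 3381
3381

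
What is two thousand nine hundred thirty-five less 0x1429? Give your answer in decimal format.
Convert two thousand nine hundred thirty-five (English words) → 2×1000 + 9×100 + 35 = 2935 (decimal)
Convert 0x1429 (hexadecimal) → 1×4096 + 4×256 + 2×16 + 9 = 5161 (decimal)
Compute 2935 - 5161 = -2226
-2226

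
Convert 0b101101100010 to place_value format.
Convert 0b101101100010 (binary) → 2048 + 512 + 256 + 64 + 32 + 2 = 2914 (decimal)
Convert 2914 (decimal) → 2914 = 2×1000 + 9×100 + 1×10 + 4 → 2 thousands, 9 hundreds, 1 ten, 4 ones (place-value notation)
2 thousands, 9 hundreds, 1 ten, 4 ones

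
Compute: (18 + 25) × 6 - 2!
Convert 2! (factorial) → 2 (decimal)
Expression in decimal: (18 + 25) × 6 - 2
Parentheses first: 18 + 25 = 43
Multiply: 43 × 6 = 258
Subtract: 258 - 2 = 256
256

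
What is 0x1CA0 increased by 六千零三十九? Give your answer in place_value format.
Convert 0x1CA0 (hexadecimal) → 1×4096 + 12×256 + 10×16 = 7328 (decimal)
Convert 六千零三十九 (Chinese numeral) → 6×1000 + 3×10 + 9 = 6039 (decimal)
Compute 7328 + 6039 = 13367
Convert 13367 (decimal) → 13367 = 13×1000 + 3×100 + 6×10 + 7 → 13 thousands, 3 hundreds, 6 tens, 7 ones (place-value notation)
13 thousands, 3 hundreds, 6 tens, 7 ones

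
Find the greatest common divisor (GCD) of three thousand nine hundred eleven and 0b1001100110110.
Convert three thousand nine hundred eleven (English words) → 3×1000 + 9×100 + 11 = 3911 (decimal)
Convert 0b1001100110110 (binary) → 4096 + 512 + 256 + 32 + 16 + 4 + 2 = 4918 (decimal)
Compute gcd(3911, 4918) = 1
1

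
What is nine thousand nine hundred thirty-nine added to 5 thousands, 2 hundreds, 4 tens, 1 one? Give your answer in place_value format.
Convert nine thousand nine hundred thirty-nine (English words) → 9×1000 + 9×100 + 39 = 9939 (decimal)
Convert 5 thousands, 2 hundreds, 4 tens, 1 one (place-value notation) → 5×1000 + 2×100 + 4×10 + 1 = 5241 (decimal)
Compute 9939 + 5241 = 15180
Convert 15180 (decimal) → 15180 = 15×1000 + 1×100 + 8×10 → 15 thousands, 1 hundred, 8 tens (place-value notation)
15 thousands, 1 hundred, 8 tens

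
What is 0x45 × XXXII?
Convert 0x45 (hexadecimal) → 4×16 + 5 = 69 (decimal)
Convert XXXII (Roman numeral) → 10 + 10 + 10 + 1 + 1 = 32 (decimal)
Compute 69 × 32 = 2208
2208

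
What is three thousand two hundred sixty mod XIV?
Convert three thousand two hundred sixty (English words) → 3×1000 + 2×100 + 60 = 3260 (decimal)
Convert XIV (Roman numeral) → 10 + 4 = 14 (decimal)
Compute 3260 mod 14 = 12
12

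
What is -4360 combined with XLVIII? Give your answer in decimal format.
Convert XLVIII (Roman numeral) → 40 + 5 + 1 + 1 + 1 = 48 (decimal)
Compute -4360 + 48 = -4312
-4312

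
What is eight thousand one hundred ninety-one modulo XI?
Convert eight thousand one hundred ninety-one (English words) → 8×1000 + 1×100 + 91 = 8191 (decimal)
Convert XI (Roman numeral) → 10 + 1 = 11 (decimal)
Compute 8191 mod 11 = 7
7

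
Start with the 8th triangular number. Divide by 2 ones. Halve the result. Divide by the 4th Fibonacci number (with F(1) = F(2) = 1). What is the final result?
Convert the 8th triangular number (triangular index) → 8×9/2 = 36 (decimal)
Start: 36
Convert 2 ones (place-value notation) → 2 (decimal)
36 ÷ 2 = 18
18 ÷ 2 = 9
Convert the 4th Fibonacci number (with F(1) = F(2) = 1) (Fibonacci index) → 1, 1, 2, 3 → 3 (decimal)
9 ÷ 3 = 3
3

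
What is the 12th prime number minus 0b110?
The 12th prime number = 37
Convert 0b110 (binary) → 4 + 2 = 6 (decimal)
Compute 37 - 6 = 31
31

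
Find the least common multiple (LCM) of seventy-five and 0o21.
Convert seventy-five (English words) → 75 (decimal)
Convert 0o21 (octal) → 2×8 + 1 = 17 (decimal)
Compute lcm(75, 17) = 1275
1275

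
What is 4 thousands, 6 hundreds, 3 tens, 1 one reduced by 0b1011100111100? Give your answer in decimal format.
Convert 4 thousands, 6 hundreds, 3 tens, 1 one (place-value notation) → 4×1000 + 6×100 + 3×10 + 1 = 4631 (decimal)
Convert 0b1011100111100 (binary) → 4096 + 1024 + 512 + 256 + 32 + 16 + 8 + 4 = 5948 (decimal)
Compute 4631 - 5948 = -1317
-1317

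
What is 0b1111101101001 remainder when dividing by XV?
Convert 0b1111101101001 (binary) → 4096 + 2048 + 1024 + 512 + 256 + 64 + 32 + 8 + 1 = 8041 (decimal)
Convert XV (Roman numeral) → 10 + 5 = 15 (decimal)
Compute 8041 mod 15 = 1
1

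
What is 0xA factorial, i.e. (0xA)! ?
Convert 0xA (hexadecimal) → 10 (decimal)
Compute 10! = 3628800
3628800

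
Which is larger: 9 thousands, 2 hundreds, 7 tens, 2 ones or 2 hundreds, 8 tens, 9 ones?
Convert 9 thousands, 2 hundreds, 7 tens, 2 ones (place-value notation) → 9×1000 + 2×100 + 7×10 + 2 = 9272 (decimal)
Convert 2 hundreds, 8 tens, 9 ones (place-value notation) → 2×100 + 8×10 + 9 = 289 (decimal)
Compare 9272 vs 289: larger = 9272
9272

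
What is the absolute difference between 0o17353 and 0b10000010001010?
Convert 0o17353 (octal) → 1×4096 + 7×512 + 3×64 + 5×8 + 3 = 7915 (decimal)
Convert 0b10000010001010 (binary) → 8192 + 128 + 8 + 2 = 8330 (decimal)
Compute |7915 - 8330| = 415
415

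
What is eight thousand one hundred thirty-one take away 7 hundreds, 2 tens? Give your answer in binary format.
Convert eight thousand one hundred thirty-one (English words) → 8×1000 + 1×100 + 31 = 8131 (decimal)
Convert 7 hundreds, 2 tens (place-value notation) → 7×100 + 2×10 = 720 (decimal)
Compute 8131 - 720 = 7411
Convert 7411 (decimal) → 7411 = 4096 + 2048 + 1024 + 128 + 64 + 32 + 16 + 2 + 1 → 0b1110011110011 (binary)
0b1110011110011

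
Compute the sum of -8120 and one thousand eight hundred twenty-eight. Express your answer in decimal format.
Convert one thousand eight hundred twenty-eight (English words) → 1×1000 + 8×100 + 28 = 1828 (decimal)
Compute -8120 + 1828 = -6292
-6292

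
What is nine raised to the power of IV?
Convert nine (English words) → 9 (decimal)
Convert IV (Roman numeral) → 4 (decimal)
Compute 9 ^ 4 = 6561
6561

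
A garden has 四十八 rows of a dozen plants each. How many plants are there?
Convert a dozen (colloquial) → 12 (decimal)
Convert 四十八 (Chinese numeral) → 4×10 + 8 = 48 (decimal)
Compute 12 × 48 = 576
576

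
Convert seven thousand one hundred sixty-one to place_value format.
Convert seven thousand one hundred sixty-one (English words) → 7×1000 + 1×100 + 61 = 7161 (decimal)
Convert 7161 (decimal) → 7161 = 7×1000 + 1×100 + 6×10 + 1 → 7 thousands, 1 hundred, 6 tens, 1 one (place-value notation)
7 thousands, 1 hundred, 6 tens, 1 one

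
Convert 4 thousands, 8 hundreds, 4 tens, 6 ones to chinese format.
Convert 4 thousands, 8 hundreds, 4 tens, 6 ones (place-value notation) → 4×1000 + 8×100 + 4×10 + 6 = 4846 (decimal)
Convert 4846 (decimal) → 4846 = 4×1000 + 8×100 + 4×10 + 6 → 四千八百四十六 (Chinese numeral)
四千八百四十六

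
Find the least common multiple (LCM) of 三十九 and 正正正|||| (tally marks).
Convert 三十九 (Chinese numeral) → 3×10 + 9 = 39 (decimal)
Convert 正正正|||| (tally marks) → 5 + 5 + 5 + 4 = 19 (decimal)
Compute lcm(39, 19) = 741
741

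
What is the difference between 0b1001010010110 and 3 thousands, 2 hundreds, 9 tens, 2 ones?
Convert 0b1001010010110 (binary) → 4096 + 512 + 128 + 16 + 4 + 2 = 4758 (decimal)
Convert 3 thousands, 2 hundreds, 9 tens, 2 ones (place-value notation) → 3×1000 + 2×100 + 9×10 + 2 = 3292 (decimal)
Difference: |4758 - 3292| = 1466
1466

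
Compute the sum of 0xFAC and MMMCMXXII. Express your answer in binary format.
Convert 0xFAC (hexadecimal) → 15×256 + 10×16 + 12 = 4012 (decimal)
Convert MMMCMXXII (Roman numeral) → 1000 + 1000 + 1000 + 900 + 10 + 10 + 1 + 1 = 3922 (decimal)
Compute 4012 + 3922 = 7934
Convert 7934 (decimal) → 7934 = 4096 + 2048 + 1024 + 512 + 128 + 64 + 32 + 16 + 8 + 4 + 2 → 0b1111011111110 (binary)
0b1111011111110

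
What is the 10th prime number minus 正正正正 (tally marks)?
The 10th prime number = 29
Convert 正正正正 (tally marks) → 5 + 5 + 5 + 5 = 20 (decimal)
Compute 29 - 20 = 9
9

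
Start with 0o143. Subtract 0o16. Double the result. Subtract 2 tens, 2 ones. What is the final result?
Convert 0o143 (octal) → 1×64 + 4×8 + 3 = 99 (decimal)
Start: 99
Convert 0o16 (octal) → 1×8 + 6 = 14 (decimal)
99 - 14 = 85
85 × 2 = 170
Convert 2 tens, 2 ones (place-value notation) → 2×10 + 2 = 22 (decimal)
170 - 22 = 148
148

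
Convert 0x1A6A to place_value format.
Convert 0x1A6A (hexadecimal) → 1×4096 + 10×256 + 6×16 + 10 = 6762 (decimal)
Convert 6762 (decimal) → 6762 = 6×1000 + 7×100 + 6×10 + 2 → 6 thousands, 7 hundreds, 6 tens, 2 ones (place-value notation)
6 thousands, 7 hundreds, 6 tens, 2 ones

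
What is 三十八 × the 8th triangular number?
Convert 三十八 (Chinese numeral) → 3×10 + 8 = 38 (decimal)
Convert the 8th triangular number (triangular index) → 8×9/2 = 36 (decimal)
Compute 38 × 36 = 1368
1368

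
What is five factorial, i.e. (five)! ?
Convert five (English words) → 5 (decimal)
Compute 5! = 120
120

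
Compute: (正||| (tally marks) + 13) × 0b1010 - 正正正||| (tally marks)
Convert 正||| (tally marks) → 5 + 3 = 8 (decimal)
Convert 0b1010 (binary) → 8 + 2 = 10 (decimal)
Convert 正正正||| (tally marks) → 5 + 5 + 5 + 3 = 18 (decimal)
Expression in decimal: (8 + 13) × 10 - 18
Parentheses first: 8 + 13 = 21
Multiply: 21 × 10 = 210
Subtract: 210 - 18 = 192
192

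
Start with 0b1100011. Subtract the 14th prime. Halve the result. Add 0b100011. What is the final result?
Convert 0b1100011 (binary) → 64 + 32 + 2 + 1 = 99 (decimal)
Start: 99
Convert the 14th prime (prime index) → 43 (decimal)
99 - 43 = 56
56 ÷ 2 = 28
Convert 0b100011 (binary) → 32 + 2 + 1 = 35 (decimal)
28 + 35 = 63
63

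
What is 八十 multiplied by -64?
Convert 八十 (Chinese numeral) → 8×10 = 80 (decimal)
Compute 80 × -64 = -5120
-5120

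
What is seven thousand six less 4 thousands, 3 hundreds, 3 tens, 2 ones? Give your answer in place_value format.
Convert seven thousand six (English words) → 7×1000 + 6 = 7006 (decimal)
Convert 4 thousands, 3 hundreds, 3 tens, 2 ones (place-value notation) → 4×1000 + 3×100 + 3×10 + 2 = 4332 (decimal)
Compute 7006 - 4332 = 2674
Convert 2674 (decimal) → 2674 = 2×1000 + 6×100 + 7×10 + 4 → 2 thousands, 6 hundreds, 7 tens, 4 ones (place-value notation)
2 thousands, 6 hundreds, 7 tens, 4 ones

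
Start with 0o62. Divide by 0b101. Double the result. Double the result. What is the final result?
Convert 0o62 (octal) → 6×8 + 2 = 50 (decimal)
Start: 50
Convert 0b101 (binary) → 4 + 1 = 5 (decimal)
50 ÷ 5 = 10
10 × 2 = 20
20 × 2 = 40
40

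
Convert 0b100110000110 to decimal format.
Convert 0b100110000110 (binary) → 2048 + 256 + 128 + 4 + 2 = 2438 (decimal)
2438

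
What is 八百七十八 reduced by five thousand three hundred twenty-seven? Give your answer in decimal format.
Convert 八百七十八 (Chinese numeral) → 8×100 + 7×10 + 8 = 878 (decimal)
Convert five thousand three hundred twenty-seven (English words) → 5×1000 + 3×100 + 27 = 5327 (decimal)
Compute 878 - 5327 = -4449
-4449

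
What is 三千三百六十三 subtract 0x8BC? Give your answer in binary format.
Convert 三千三百六十三 (Chinese numeral) → 3×1000 + 3×100 + 6×10 + 3 = 3363 (decimal)
Convert 0x8BC (hexadecimal) → 8×256 + 11×16 + 12 = 2236 (decimal)
Compute 3363 - 2236 = 1127
Convert 1127 (decimal) → 1127 = 1024 + 64 + 32 + 4 + 2 + 1 → 0b10001100111 (binary)
0b10001100111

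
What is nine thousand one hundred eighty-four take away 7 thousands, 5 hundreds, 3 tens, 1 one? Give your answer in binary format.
Convert nine thousand one hundred eighty-four (English words) → 9×1000 + 1×100 + 84 = 9184 (decimal)
Convert 7 thousands, 5 hundreds, 3 tens, 1 one (place-value notation) → 7×1000 + 5×100 + 3×10 + 1 = 7531 (decimal)
Compute 9184 - 7531 = 1653
Convert 1653 (decimal) → 1653 = 1024 + 512 + 64 + 32 + 16 + 4 + 1 → 0b11001110101 (binary)
0b11001110101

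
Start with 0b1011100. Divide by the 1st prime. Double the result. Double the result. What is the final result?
Convert 0b1011100 (binary) → 64 + 16 + 8 + 4 = 92 (decimal)
Start: 92
Convert the 1st prime (prime index) → 2 (decimal)
92 ÷ 2 = 46
46 × 2 = 92
92 × 2 = 184
184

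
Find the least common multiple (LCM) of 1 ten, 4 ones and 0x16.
Convert 1 ten, 4 ones (place-value notation) → 1×10 + 4 = 14 (decimal)
Convert 0x16 (hexadecimal) → 1×16 + 6 = 22 (decimal)
Compute lcm(14, 22) = 154
154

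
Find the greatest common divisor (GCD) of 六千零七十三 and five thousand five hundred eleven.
Convert 六千零七十三 (Chinese numeral) → 6×1000 + 7×10 + 3 = 6073 (decimal)
Convert five thousand five hundred eleven (English words) → 5×1000 + 5×100 + 11 = 5511 (decimal)
Compute gcd(6073, 5511) = 1
1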